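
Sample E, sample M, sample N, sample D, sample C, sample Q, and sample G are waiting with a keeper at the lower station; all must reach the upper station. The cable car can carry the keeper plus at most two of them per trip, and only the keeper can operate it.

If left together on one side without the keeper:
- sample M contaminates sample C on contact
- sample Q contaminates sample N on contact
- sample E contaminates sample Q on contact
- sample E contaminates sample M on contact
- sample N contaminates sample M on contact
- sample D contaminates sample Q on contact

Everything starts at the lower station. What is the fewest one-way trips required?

9

Counting alone: the keeper can take at most 2 across per trip to the upper station, so moving all 7 needs at least 4 loaded trips out, with a return between consecutive ones — at least 7 crossings.
The safety rule pushes this higher. Following every safe sequence of crossings, the most of the 7 that can be at the upper station as the cable car arrives there on crossing 7 is 6 — never all 7.
So no plan with fewer than 9 crossings exists, and this one achieves 9:
1. Keeper goes to the upper station with sample M and sample Q.  [the lower station: sample C, sample D, sample E, sample G, sample N | the upper station: sample M, sample Q]
2. Keeper goes back to the lower station alone.  [the lower station: sample C, sample D, sample E, sample G, sample N | the upper station: sample M, sample Q]
3. Keeper goes to the upper station with sample D.  [the lower station: sample C, sample E, sample G, sample N | the upper station: sample D, sample M, sample Q]
4. Keeper goes back to the lower station with sample Q.  [the lower station: sample C, sample E, sample G, sample N, sample Q | the upper station: sample D, sample M]
5. Keeper goes to the upper station with sample E and sample N.  [the lower station: sample C, sample G, sample Q | the upper station: sample D, sample E, sample M, sample N]
6. Keeper goes back to the lower station with sample M.  [the lower station: sample C, sample G, sample M, sample Q | the upper station: sample D, sample E, sample N]
7. Keeper goes to the upper station with sample C and sample G.  [the lower station: sample M, sample Q | the upper station: sample C, sample D, sample E, sample G, sample N]
8. Keeper goes back to the lower station alone.  [the lower station: sample M, sample Q | the upper station: sample C, sample D, sample E, sample G, sample N]
9. Keeper goes to the upper station with sample M and sample Q.  [the lower station: — | the upper station: sample C, sample D, sample E, sample G, sample M, sample N, sample Q]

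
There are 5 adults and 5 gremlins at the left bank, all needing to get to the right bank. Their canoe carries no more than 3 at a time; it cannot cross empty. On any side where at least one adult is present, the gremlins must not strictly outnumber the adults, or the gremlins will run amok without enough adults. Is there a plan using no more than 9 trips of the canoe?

Counting alone: each trip to the right bank takes at most 3 across and each return brings at least 1 back, so after t trips out (and t−1 returns) at most 3t − (t−1) of the 10 are across; that first reaches 10 at t = 5, so at least 9 crossings are needed.
The safety rule pushes this higher. Following every safe sequence of crossings, the most of the 10 that can be at the right bank as the canoe arrives there on crossing 9 is 9 — never all 10.
So the move cannot be finished within 9 crossings. (The shortest complete plan takes 11:)
1. 2 gremlins → the right bank.  (the left bank: 5A 3G; the right bank: 0A 2G)
2. 1 gremlin ← the left bank.  (the left bank: 5A 4G; the right bank: 0A 1G)
3. 3 gremlins → the right bank.  (the left bank: 5A 1G; the right bank: 0A 4G)
4. 1 gremlin ← the left bank.  (the left bank: 5A 2G; the right bank: 0A 3G)
5. 3 adults → the right bank.  (the left bank: 2A 2G; the right bank: 3A 3G)
6. 1 adult and 1 gremlin ← the left bank.  (the left bank: 3A 3G; the right bank: 2A 2G)
7. 3 adults → the right bank.  (the left bank: 0A 3G; the right bank: 5A 2G)
8. 1 gremlin ← the left bank.  (the left bank: 0A 4G; the right bank: 5A 1G)
9. 2 gremlins → the right bank.  (the left bank: 0A 2G; the right bank: 5A 3G)
10. 1 gremlin ← the left bank.  (the left bank: 0A 3G; the right bank: 5A 2G)
11. 3 gremlins → the right bank.  (the left bank: 0A 0G; the right bank: 5A 5G)

No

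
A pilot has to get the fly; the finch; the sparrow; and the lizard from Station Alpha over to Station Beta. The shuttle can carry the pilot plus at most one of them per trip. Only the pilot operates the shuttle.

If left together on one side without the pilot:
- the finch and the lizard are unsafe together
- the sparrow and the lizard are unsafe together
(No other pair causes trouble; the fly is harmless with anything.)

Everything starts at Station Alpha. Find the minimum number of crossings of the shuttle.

Counting alone: the pilot can take at most 1 across per trip to Station Beta, so moving all 4 needs at least 4 loaded trips out, with a return between consecutive ones — at least 7 crossings.
The safety rule pushes this higher. Following every safe sequence of crossings, the most of the 4 that can be at Station Beta as the shuttle arrives there on crossing 7 is 3 — never all 4.
So no plan with fewer than 9 crossings exists, and this one achieves 9:
1. Pilot goes to Station Beta with the lizard.  [Station Alpha: the finch, the fly, the sparrow | Station Beta: the lizard]
2. Pilot goes back to Station Alpha alone.  [Station Alpha: the finch, the fly, the sparrow | Station Beta: the lizard]
3. Pilot goes to Station Beta with the fly.  [Station Alpha: the finch, the sparrow | Station Beta: the fly, the lizard]
4. Pilot goes back to Station Alpha alone.  [Station Alpha: the finch, the sparrow | Station Beta: the fly, the lizard]
5. Pilot goes to Station Beta with the finch.  [Station Alpha: the sparrow | Station Beta: the finch, the fly, the lizard]
6. Pilot goes back to Station Alpha with the lizard.  [Station Alpha: the lizard, the sparrow | Station Beta: the finch, the fly]
7. Pilot goes to Station Beta with the sparrow.  [Station Alpha: the lizard | Station Beta: the finch, the fly, the sparrow]
8. Pilot goes back to Station Alpha alone.  [Station Alpha: the lizard | Station Beta: the finch, the fly, the sparrow]
9. Pilot goes to Station Beta with the lizard.  [Station Alpha: — | Station Beta: the finch, the fly, the lizard, the sparrow]

9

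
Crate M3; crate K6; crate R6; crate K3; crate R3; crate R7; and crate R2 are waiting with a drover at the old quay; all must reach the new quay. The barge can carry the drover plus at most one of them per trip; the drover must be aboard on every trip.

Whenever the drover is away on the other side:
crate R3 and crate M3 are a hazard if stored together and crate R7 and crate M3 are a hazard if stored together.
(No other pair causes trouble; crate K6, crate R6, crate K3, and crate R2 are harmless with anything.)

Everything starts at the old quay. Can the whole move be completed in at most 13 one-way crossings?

Counting alone: the drover can take at most 1 across per trip to the new quay, so moving all 7 needs at least 7 loaded trips out, with a return between consecutive ones — at least 13 crossings.
The safety rule pushes this higher. Following every safe sequence of crossings, the most of the 7 that can be at the new quay as the barge arrives there on crossing 13 is 6 — never all 7.
So the move cannot be finished within 13 crossings. (The shortest complete plan takes 15:)
1. Drover goes to the new quay with crate M3.
2. Drover goes back to the old quay alone.
3. Drover goes to the new quay with crate K6.
4. Drover goes back to the old quay alone.
5. Drover goes to the new quay with crate R6.
6. Drover goes back to the old quay alone.
7. Drover goes to the new quay with crate K3.
8. Drover goes back to the old quay alone.
9. Drover goes to the new quay with crate R3.
10. Drover goes back to the old quay with crate M3.
11. Drover goes to the new quay with crate R7.
12. Drover goes back to the old quay alone.
13. Drover goes to the new quay with crate R2.
14. Drover goes back to the old quay alone.
15. Drover goes to the new quay with crate M3.

No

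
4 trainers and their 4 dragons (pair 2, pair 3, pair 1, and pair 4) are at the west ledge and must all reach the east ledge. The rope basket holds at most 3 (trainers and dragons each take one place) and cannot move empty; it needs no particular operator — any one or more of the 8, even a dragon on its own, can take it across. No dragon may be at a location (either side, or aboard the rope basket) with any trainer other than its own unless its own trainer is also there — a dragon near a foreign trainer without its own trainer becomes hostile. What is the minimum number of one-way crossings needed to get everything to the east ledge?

Counting alone: each trip to the east ledge takes at most 3 across and each return brings at least 1 back, so after t trips out (and t−1 returns) at most 3t − (t−1) of the 8 are across; that first reaches 8 at t = 4, so at least 7 crossings are needed.
The safety rule pushes this higher. Following every safe sequence of crossings, the most of the 8 that can be at the east ledge as the rope basket arrives there on crossing 7 is 7 — never all 8.
So no plan with fewer than 9 crossings exists, and this one achieves 9:
1. dragon 2 and trainer 2 cross → the east ledge.
2. trainer 2 crosses ← the west ledge.
3. dragon 3, trainer 2, and trainer 3 cross → the east ledge.
4. dragon 2 and trainer 2 cross ← the west ledge.
5. trainer 1, trainer 2, and trainer 4 cross → the east ledge.
6. dragon 3 crosses ← the west ledge.
7. dragon 2 and dragon 3 cross → the east ledge.
8. dragon 2 crosses ← the west ledge.
9. dragon 1, dragon 2, and dragon 4 cross → the east ledge.

9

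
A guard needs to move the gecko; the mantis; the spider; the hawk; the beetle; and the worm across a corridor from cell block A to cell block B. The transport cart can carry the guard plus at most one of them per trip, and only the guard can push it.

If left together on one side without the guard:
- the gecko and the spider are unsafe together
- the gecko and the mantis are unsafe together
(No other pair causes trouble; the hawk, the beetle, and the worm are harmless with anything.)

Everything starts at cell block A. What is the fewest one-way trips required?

Counting alone: the guard can take at most 1 across per trip to cell block B, so moving all 6 needs at least 6 loaded trips out, with a return between consecutive ones — at least 11 crossings.
The safety rule pushes this higher. Following every safe sequence of crossings, the most of the 6 that can be at cell block B as the transport cart arrives there on crossing 11 is 5 — never all 6.
So no plan with fewer than 13 crossings exists, and this one achieves 13:
1. Guard goes to cell block B with the gecko.
2. Guard goes back to cell block A alone.
3. Guard goes to cell block B with the mantis.
4. Guard goes back to cell block A with the gecko.
5. Guard goes to cell block B with the spider.
6. Guard goes back to cell block A alone.
7. Guard goes to cell block B with the hawk.
8. Guard goes back to cell block A alone.
9. Guard goes to cell block B with the beetle.
10. Guard goes back to cell block A alone.
11. Guard goes to cell block B with the worm.
12. Guard goes back to cell block A alone.
13. Guard goes to cell block B with the gecko.

13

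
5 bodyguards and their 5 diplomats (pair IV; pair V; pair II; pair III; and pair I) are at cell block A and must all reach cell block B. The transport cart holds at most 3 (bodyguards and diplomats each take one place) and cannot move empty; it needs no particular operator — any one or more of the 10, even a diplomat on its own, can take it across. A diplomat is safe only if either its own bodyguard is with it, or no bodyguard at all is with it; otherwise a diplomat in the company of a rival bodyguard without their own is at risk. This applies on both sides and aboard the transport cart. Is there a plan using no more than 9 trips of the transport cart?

No

Counting alone: each trip to cell block B takes at most 3 across and each return brings at least 1 back, so after t trips out (and t−1 returns) at most 3t − (t−1) of the 10 are across; that first reaches 10 at t = 5, so at least 9 crossings are needed.
The safety rule pushes this higher. Following every safe sequence of crossings, the most of the 10 that can be at cell block B as the transport cart arrives there on crossing 9 is 9 — never all 10.
So the move cannot be finished within 9 crossings. (The shortest complete plan takes 11:)
1. bodyguard IV and diplomat IV cross → cell block B.
2. bodyguard IV crosses ← cell block A.
3. diplomat II, diplomat III, and diplomat V cross → cell block B.
4. diplomat IV crosses ← cell block A.
5. bodyguard II, bodyguard III, and bodyguard V cross → cell block B.
6. bodyguard V and diplomat V cross ← cell block A.
7. bodyguard I, bodyguard IV, and bodyguard V cross → cell block B.
8. diplomat II crosses ← cell block A.
9. diplomat IV and diplomat V cross → cell block B.
10. diplomat IV crosses ← cell block A.
11. diplomat I, diplomat II, and diplomat IV cross → cell block B.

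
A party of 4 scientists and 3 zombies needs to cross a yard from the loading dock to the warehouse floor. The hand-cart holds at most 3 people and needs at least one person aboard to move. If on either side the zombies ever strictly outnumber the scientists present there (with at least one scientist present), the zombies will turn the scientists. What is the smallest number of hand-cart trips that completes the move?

Counting alone: each trip to the warehouse floor takes at most 3 across and each return brings at least 1 back, so after t trips out (and t−1 returns) at most 3t − (t−1) of the 7 are across; that first reaches 7 at t = 3, so at least 5 crossings are needed.
The plan below uses exactly 5 crossings, so it is optimal:
1. 3 zombies → the warehouse floor.  (the loading dock: 4S 0Z; the warehouse floor: 0S 3Z)
2. 1 zombie ← the loading dock.  (the loading dock: 4S 1Z; the warehouse floor: 0S 2Z)
3. 3 scientists → the warehouse floor.  (the loading dock: 1S 1Z; the warehouse floor: 3S 2Z)
4. 1 scientist ← the loading dock.  (the loading dock: 2S 1Z; the warehouse floor: 2S 2Z)
5. 2 scientists and 1 zombie → the warehouse floor.  (the loading dock: 0S 0Z; the warehouse floor: 4S 3Z)

5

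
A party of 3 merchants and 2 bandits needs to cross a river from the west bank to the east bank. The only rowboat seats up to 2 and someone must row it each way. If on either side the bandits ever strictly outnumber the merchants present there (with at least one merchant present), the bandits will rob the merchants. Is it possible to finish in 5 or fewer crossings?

No

Counting alone: each trip to the east bank takes at most 2 across and each return brings at least 1 back, so after t trips out (and t−1 returns) at most 2t − (t−1) of the 5 are across; that first reaches 5 at t = 4, so at least 7 crossings are needed.
Since 5 < 7, 5 crossings cannot be enough. (The shortest complete plan in fact takes 7:)
1. 2 bandits → the east bank.  (the west bank: 3M 0B; the east bank: 0M 2B)
2. 1 bandit ← the west bank.  (the west bank: 3M 1B; the east bank: 0M 1B)
3. 2 merchants → the east bank.  (the west bank: 1M 1B; the east bank: 2M 1B)
4. 1 merchant ← the west bank.  (the west bank: 2M 1B; the east bank: 1M 1B)
5. 1 merchant and 1 bandit → the east bank.  (the west bank: 1M 0B; the east bank: 2M 2B)
6. 1 bandit ← the west bank.  (the west bank: 1M 1B; the east bank: 2M 1B)
7. 1 merchant and 1 bandit → the east bank.  (the west bank: 0M 0B; the east bank: 3M 2B)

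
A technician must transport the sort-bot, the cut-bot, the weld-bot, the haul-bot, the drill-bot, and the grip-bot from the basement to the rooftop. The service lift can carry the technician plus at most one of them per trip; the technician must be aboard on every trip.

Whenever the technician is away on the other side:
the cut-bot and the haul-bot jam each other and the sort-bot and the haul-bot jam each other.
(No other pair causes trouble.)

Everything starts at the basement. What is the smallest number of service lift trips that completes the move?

Counting alone: the technician can take at most 1 across per trip to the rooftop, so moving all 6 needs at least 6 loaded trips out, with a return between consecutive ones — at least 11 crossings.
The safety rule pushes this higher. Following every safe sequence of crossings, the most of the 6 that can be at the rooftop as the service lift arrives there on crossing 11 is 5 — never all 6.
So no plan with fewer than 13 crossings exists, and this one achieves 13:
1. Technician goes to the rooftop with the haul-bot.
2. Technician goes back to the basement alone.
3. Technician goes to the rooftop with the sort-bot.
4. Technician goes back to the basement with the haul-bot.
5. Technician goes to the rooftop with the cut-bot.
6. Technician goes back to the basement alone.
7. Technician goes to the rooftop with the weld-bot.
8. Technician goes back to the basement alone.
9. Technician goes to the rooftop with the drill-bot.
10. Technician goes back to the basement alone.
11. Technician goes to the rooftop with the grip-bot.
12. Technician goes back to the basement alone.
13. Technician goes to the rooftop with the haul-bot.

13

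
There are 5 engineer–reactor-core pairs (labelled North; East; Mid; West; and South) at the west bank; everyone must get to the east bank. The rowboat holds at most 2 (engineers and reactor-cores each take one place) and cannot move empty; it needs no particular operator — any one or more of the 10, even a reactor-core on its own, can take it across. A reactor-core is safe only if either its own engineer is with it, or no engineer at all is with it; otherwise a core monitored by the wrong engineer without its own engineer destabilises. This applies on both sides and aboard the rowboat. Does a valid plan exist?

Following every safe sequence of crossings from the start, the most of the 10 that can be at the east bank as the rowboat arrives there on crossings 1, 3, 5, 7 is 2, 3, 4, 5 respectively; the best ever achieved is 5 of 10.
From crossing 9 on, no configuration arises that was not already reachable earlier: only 82 distinct safe configurations (who is on which side, and where the rowboat is) can ever be reached, none of them has everyone across, and every continuation just revisits them. So no valid plan exists.

No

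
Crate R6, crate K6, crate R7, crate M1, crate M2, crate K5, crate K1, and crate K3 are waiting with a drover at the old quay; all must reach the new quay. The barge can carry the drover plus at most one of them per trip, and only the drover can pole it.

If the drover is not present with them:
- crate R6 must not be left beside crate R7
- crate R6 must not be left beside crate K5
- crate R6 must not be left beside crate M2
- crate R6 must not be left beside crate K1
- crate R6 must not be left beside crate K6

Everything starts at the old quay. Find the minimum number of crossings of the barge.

impossible

Following every safe sequence of crossings from the start, the most of the 8 that can be at the new quay as the barge arrives there on crossings 1, 3, 5, 7 is 1, 2, 3, 4 respectively; the best ever achieved is 4 of 8.
From crossing 9 on, no configuration arises that was not already reachable earlier: only 52 distinct safe configurations (who is on which side, and where the barge is) can ever be reached, none of them has everyone across, and every continuation just revisits them. So no valid plan exists.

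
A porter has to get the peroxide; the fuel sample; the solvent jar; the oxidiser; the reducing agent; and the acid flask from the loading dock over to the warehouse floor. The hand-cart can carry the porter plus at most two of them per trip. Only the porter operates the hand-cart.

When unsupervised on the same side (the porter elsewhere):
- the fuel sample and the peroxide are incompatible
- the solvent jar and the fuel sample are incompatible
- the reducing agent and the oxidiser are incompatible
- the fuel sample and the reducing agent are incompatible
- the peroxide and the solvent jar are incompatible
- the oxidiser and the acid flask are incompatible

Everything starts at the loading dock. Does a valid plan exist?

No

Whatever the first load, the items left behind include a forbidden pair without the porter. No opening move is safe, so no plan exists.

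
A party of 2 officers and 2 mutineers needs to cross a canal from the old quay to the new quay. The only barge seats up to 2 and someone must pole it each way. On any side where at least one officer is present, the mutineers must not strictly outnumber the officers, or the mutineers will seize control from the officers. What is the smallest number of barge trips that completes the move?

5

Counting alone: each trip to the new quay takes at most 2 across and each return brings at least 1 back, so after t trips out (and t−1 returns) at most 2t − (t−1) of the 4 are across; that first reaches 4 at t = 3, so at least 5 crossings are needed.
The plan below uses exactly 5 crossings, so it is optimal:
1. 2 mutineers → the new quay.  (the old quay: 2O 0M; the new quay: 0O 2M)
2. 1 mutineer ← the old quay.  (the old quay: 2O 1M; the new quay: 0O 1M)
3. 2 officers → the new quay.  (the old quay: 0O 1M; the new quay: 2O 1M)
4. 1 mutineer ← the old quay.  (the old quay: 0O 2M; the new quay: 2O 0M)
5. 2 mutineers → the new quay.  (the old quay: 0O 0M; the new quay: 2O 2M)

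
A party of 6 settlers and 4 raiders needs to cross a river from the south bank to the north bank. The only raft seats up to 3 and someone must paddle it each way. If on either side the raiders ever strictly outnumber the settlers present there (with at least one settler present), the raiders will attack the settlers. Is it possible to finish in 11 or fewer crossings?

Yes

Yes — this plan uses 9 crossings (≤ 11):
1. 2 raiders → the north bank.  (the south bank: 6S 2R; the north bank: 0S 2R)
2. 1 raider ← the south bank.  (the south bank: 6S 3R; the north bank: 0S 1R)
3. 3 raiders → the north bank.  (the south bank: 6S 0R; the north bank: 0S 4R)
4. 1 raider ← the south bank.  (the south bank: 6S 1R; the north bank: 0S 3R)
5. 3 settlers → the north bank.  (the south bank: 3S 1R; the north bank: 3S 3R)
6. 1 raider ← the south bank.  (the south bank: 3S 2R; the north bank: 3S 2R)
7. 1 settler and 2 raiders → the north bank.  (the south bank: 2S 0R; the north bank: 4S 4R)
8. 1 raider ← the south bank.  (the south bank: 2S 1R; the north bank: 4S 3R)
9. 2 settlers and 1 raider → the north bank.  (the south bank: 0S 0R; the north bank: 6S 4R)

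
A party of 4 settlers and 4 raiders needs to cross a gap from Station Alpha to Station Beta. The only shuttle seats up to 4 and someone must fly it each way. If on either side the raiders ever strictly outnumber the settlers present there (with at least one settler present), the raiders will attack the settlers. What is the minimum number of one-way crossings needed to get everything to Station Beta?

5

Counting alone: each trip to Station Beta takes at most 4 across and each return brings at least 1 back, so after t trips out (and t−1 returns) at most 4t − (t−1) of the 8 are across; that first reaches 8 at t = 3, so at least 5 crossings are needed.
The plan below uses exactly 5 crossings, so it is optimal:
1. 2 raiders → Station Beta.  (Station Alpha: 4S 2R; Station Beta: 0S 2R)
2. 1 raider ← Station Alpha.  (Station Alpha: 4S 3R; Station Beta: 0S 1R)
3. 4 settlers → Station Beta.  (Station Alpha: 0S 3R; Station Beta: 4S 1R)
4. 1 raider ← Station Alpha.  (Station Alpha: 0S 4R; Station Beta: 4S 0R)
5. 4 raiders → Station Beta.  (Station Alpha: 0S 0R; Station Beta: 4S 4R)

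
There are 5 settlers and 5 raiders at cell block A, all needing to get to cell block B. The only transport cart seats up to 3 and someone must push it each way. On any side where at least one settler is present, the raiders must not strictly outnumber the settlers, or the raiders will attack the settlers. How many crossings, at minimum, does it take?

Counting alone: each trip to cell block B takes at most 3 across and each return brings at least 1 back, so after t trips out (and t−1 returns) at most 3t − (t−1) of the 10 are across; that first reaches 10 at t = 5, so at least 9 crossings are needed.
The safety rule pushes this higher. Following every safe sequence of crossings, the most of the 10 that can be at cell block B as the transport cart arrives there on crossing 9 is 9 — never all 10.
So no plan with fewer than 11 crossings exists, and this one achieves 11:
1. 2 raiders → cell block B.  (cell block A: 5S 3R; cell block B: 0S 2R)
2. 1 raider ← cell block A.  (cell block A: 5S 4R; cell block B: 0S 1R)
3. 3 raiders → cell block B.  (cell block A: 5S 1R; cell block B: 0S 4R)
4. 1 raider ← cell block A.  (cell block A: 5S 2R; cell block B: 0S 3R)
5. 3 settlers → cell block B.  (cell block A: 2S 2R; cell block B: 3S 3R)
6. 1 settler and 1 raider ← cell block A.  (cell block A: 3S 3R; cell block B: 2S 2R)
7. 3 settlers → cell block B.  (cell block A: 0S 3R; cell block B: 5S 2R)
8. 1 raider ← cell block A.  (cell block A: 0S 4R; cell block B: 5S 1R)
9. 2 raiders → cell block B.  (cell block A: 0S 2R; cell block B: 5S 3R)
10. 1 raider ← cell block A.  (cell block A: 0S 3R; cell block B: 5S 2R)
11. 3 raiders → cell block B.  (cell block A: 0S 0R; cell block B: 5S 5R)

11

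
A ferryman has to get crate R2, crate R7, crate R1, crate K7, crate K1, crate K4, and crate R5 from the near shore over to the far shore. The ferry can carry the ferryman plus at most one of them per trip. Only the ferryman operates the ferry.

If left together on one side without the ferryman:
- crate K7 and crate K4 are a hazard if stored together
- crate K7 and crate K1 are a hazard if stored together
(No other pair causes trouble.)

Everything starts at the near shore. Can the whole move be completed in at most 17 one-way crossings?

Yes

Yes — this plan uses 15 crossings (≤ 17):
1. Ferryman goes to the far shore with crate K7.  [the near shore: crate K1, crate K4, crate R1, crate R2, crate R5, crate R7 | the far shore: crate K7]
2. Ferryman goes back to the near shore alone.  [the near shore: crate K1, crate K4, crate R1, crate R2, crate R5, crate R7 | the far shore: crate K7]
3. Ferryman goes to the far shore with crate R2.  [the near shore: crate K1, crate K4, crate R1, crate R5, crate R7 | the far shore: crate K7, crate R2]
4. Ferryman goes back to the near shore alone.  [the near shore: crate K1, crate K4, crate R1, crate R5, crate R7 | the far shore: crate K7, crate R2]
5. Ferryman goes to the far shore with crate R7.  [the near shore: crate K1, crate K4, crate R1, crate R5 | the far shore: crate K7, crate R2, crate R7]
6. Ferryman goes back to the near shore alone.  [the near shore: crate K1, crate K4, crate R1, crate R5 | the far shore: crate K7, crate R2, crate R7]
7. Ferryman goes to the far shore with crate R1.  [the near shore: crate K1, crate K4, crate R5 | the far shore: crate K7, crate R1, crate R2, crate R7]
8. Ferryman goes back to the near shore alone.  [the near shore: crate K1, crate K4, crate R5 | the far shore: crate K7, crate R1, crate R2, crate R7]
9. Ferryman goes to the far shore with crate K1.  [the near shore: crate K4, crate R5 | the far shore: crate K1, crate K7, crate R1, crate R2, crate R7]
10. Ferryman goes back to the near shore with crate K7.  [the near shore: crate K4, crate K7, crate R5 | the far shore: crate K1, crate R1, crate R2, crate R7]
11. Ferryman goes to the far shore with crate K4.  [the near shore: crate K7, crate R5 | the far shore: crate K1, crate K4, crate R1, crate R2, crate R7]
12. Ferryman goes back to the near shore alone.  [the near shore: crate K7, crate R5 | the far shore: crate K1, crate K4, crate R1, crate R2, crate R7]
13. Ferryman goes to the far shore with crate R5.  [the near shore: crate K7 | the far shore: crate K1, crate K4, crate R1, crate R2, crate R5, crate R7]
14. Ferryman goes back to the near shore alone.  [the near shore: crate K7 | the far shore: crate K1, crate K4, crate R1, crate R2, crate R5, crate R7]
15. Ferryman goes to the far shore with crate K7.  [the near shore: — | the far shore: crate K1, crate K4, crate K7, crate R1, crate R2, crate R5, crate R7]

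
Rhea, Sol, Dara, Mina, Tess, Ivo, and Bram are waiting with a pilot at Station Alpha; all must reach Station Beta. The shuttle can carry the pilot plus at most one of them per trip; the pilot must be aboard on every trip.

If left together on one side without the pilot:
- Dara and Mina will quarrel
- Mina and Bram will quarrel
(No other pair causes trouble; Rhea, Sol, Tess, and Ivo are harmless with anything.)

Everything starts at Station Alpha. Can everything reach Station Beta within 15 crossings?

Yes

Yes — this plan uses 15 crossings (≤ 15):
1. Pilot goes to Station Beta with Mina.  [Station Alpha: Bram, Dara, Ivo, Rhea, Sol, Tess | Station Beta: Mina]
2. Pilot goes back to Station Alpha alone.  [Station Alpha: Bram, Dara, Ivo, Rhea, Sol, Tess | Station Beta: Mina]
3. Pilot goes to Station Beta with Rhea.  [Station Alpha: Bram, Dara, Ivo, Sol, Tess | Station Beta: Mina, Rhea]
4. Pilot goes back to Station Alpha alone.  [Station Alpha: Bram, Dara, Ivo, Sol, Tess | Station Beta: Mina, Rhea]
5. Pilot goes to Station Beta with Sol.  [Station Alpha: Bram, Dara, Ivo, Tess | Station Beta: Mina, Rhea, Sol]
6. Pilot goes back to Station Alpha alone.  [Station Alpha: Bram, Dara, Ivo, Tess | Station Beta: Mina, Rhea, Sol]
7. Pilot goes to Station Beta with Dara.  [Station Alpha: Bram, Ivo, Tess | Station Beta: Dara, Mina, Rhea, Sol]
8. Pilot goes back to Station Alpha with Mina.  [Station Alpha: Bram, Ivo, Mina, Tess | Station Beta: Dara, Rhea, Sol]
9. Pilot goes to Station Beta with Bram.  [Station Alpha: Ivo, Mina, Tess | Station Beta: Bram, Dara, Rhea, Sol]
10. Pilot goes back to Station Alpha alone.  [Station Alpha: Ivo, Mina, Tess | Station Beta: Bram, Dara, Rhea, Sol]
11. Pilot goes to Station Beta with Tess.  [Station Alpha: Ivo, Mina | Station Beta: Bram, Dara, Rhea, Sol, Tess]
12. Pilot goes back to Station Alpha alone.  [Station Alpha: Ivo, Mina | Station Beta: Bram, Dara, Rhea, Sol, Tess]
13. Pilot goes to Station Beta with Ivo.  [Station Alpha: Mina | Station Beta: Bram, Dara, Ivo, Rhea, Sol, Tess]
14. Pilot goes back to Station Alpha alone.  [Station Alpha: Mina | Station Beta: Bram, Dara, Ivo, Rhea, Sol, Tess]
15. Pilot goes to Station Beta with Mina.  [Station Alpha: — | Station Beta: Bram, Dara, Ivo, Mina, Rhea, Sol, Tess]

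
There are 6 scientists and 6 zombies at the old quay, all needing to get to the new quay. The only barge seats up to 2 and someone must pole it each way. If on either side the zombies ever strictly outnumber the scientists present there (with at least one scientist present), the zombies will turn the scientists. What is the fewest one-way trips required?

impossible

Following every safe sequence of crossings from the start, the most of the 12 that can be at the new quay as the barge arrives there on crossings 1, 3, 5, 7, 9 is 2, 3, 4, 5, 6 respectively; the best ever achieved is 6 of 12.
From crossing 11 on, no configuration arises that was not already reachable earlier: only 15 distinct safe configurations (who is on which side, and where the barge is) can ever be reached, none of them has everyone across, and every continuation just revisits them. They are: 0 scientists + 0 zombies across (barge back at the start); 0 scientists + 1 zombie across (barge there); 0 scientists + 1 zombie across (barge back at the start); 0 scientists + 2 zombies across (barge there); 0 scientists + 2 zombies across (barge back at the start); 0 scientists + 3 zombies across (barge there); 0 scientists + 3 zombies across (barge back at the start); 0 scientists + 4 zombies across (barge there); 0 scientists + 4 zombies across (barge back at the start); 0 scientists + 5 zombies across (barge there); 0 scientists + 5 zombies across (barge back at the start); 0 scientists + 6 zombies across (barge there); 1 scientist + 1 zombie across (barge there); 1 scientist + 1 zombie across (barge back at the start); 2 scientists + 2 zombies across (barge there). So no valid plan exists.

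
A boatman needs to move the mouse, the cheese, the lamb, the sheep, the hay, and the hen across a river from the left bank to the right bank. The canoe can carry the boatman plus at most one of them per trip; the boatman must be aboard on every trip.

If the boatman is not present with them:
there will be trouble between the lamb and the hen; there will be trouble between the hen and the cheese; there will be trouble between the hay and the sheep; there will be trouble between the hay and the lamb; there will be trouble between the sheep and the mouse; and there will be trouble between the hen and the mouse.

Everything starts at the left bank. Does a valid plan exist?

Whatever the first load, the items left behind include a forbidden pair without the boatman. No opening move is safe, so no plan exists.

No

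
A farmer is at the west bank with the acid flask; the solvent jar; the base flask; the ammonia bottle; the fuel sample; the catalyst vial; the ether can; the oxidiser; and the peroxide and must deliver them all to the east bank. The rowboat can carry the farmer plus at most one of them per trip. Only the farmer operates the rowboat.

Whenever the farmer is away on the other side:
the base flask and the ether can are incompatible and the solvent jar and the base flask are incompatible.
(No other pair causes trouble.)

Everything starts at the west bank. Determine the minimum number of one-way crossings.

Counting alone: the farmer can take at most 1 across per trip to the east bank, so moving all 9 needs at least 9 loaded trips out, with a return between consecutive ones — at least 17 crossings.
The safety rule pushes this higher. Following every safe sequence of crossings, the most of the 9 that can be at the east bank as the rowboat arrives there on crossing 17 is 8 — never all 9.
So no plan with fewer than 19 crossings exists, and this one achieves 19:
1. Farmer goes to the east bank with the base flask.
2. Farmer goes back to the west bank alone.
3. Farmer goes to the east bank with the acid flask.
4. Farmer goes back to the west bank alone.
5. Farmer goes to the east bank with the solvent jar.
6. Farmer goes back to the west bank with the base flask.
7. Farmer goes to the east bank with the ether can.
8. Farmer goes back to the west bank alone.
9. Farmer goes to the east bank with the ammonia bottle.
10. Farmer goes back to the west bank alone.
11. Farmer goes to the east bank with the fuel sample.
12. Farmer goes back to the west bank alone.
13. Farmer goes to the east bank with the catalyst vial.
14. Farmer goes back to the west bank alone.
15. Farmer goes to the east bank with the oxidiser.
16. Farmer goes back to the west bank alone.
17. Farmer goes to the east bank with the peroxide.
18. Farmer goes back to the west bank alone.
19. Farmer goes to the east bank with the base flask.

19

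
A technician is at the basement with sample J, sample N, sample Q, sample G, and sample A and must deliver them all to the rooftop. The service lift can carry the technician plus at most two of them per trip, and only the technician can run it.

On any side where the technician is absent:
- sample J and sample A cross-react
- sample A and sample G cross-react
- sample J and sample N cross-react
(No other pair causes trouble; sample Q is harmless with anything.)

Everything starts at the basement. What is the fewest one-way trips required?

Counting alone: the technician can take at most 2 across per trip to the rooftop, so moving all 5 needs at least 3 loaded trips out, with a return between consecutive ones — at least 5 crossings.
The plan below uses exactly 5 crossings, so it is optimal:
1. Technician goes to the rooftop with sample G and sample J.  [the basement: sample A, sample N, sample Q | the rooftop: sample G, sample J]
2. Technician goes back to the basement alone.  [the basement: sample A, sample N, sample Q | the rooftop: sample G, sample J]
3. Technician goes to the rooftop with sample Q.  [the basement: sample A, sample N | the rooftop: sample G, sample J, sample Q]
4. Technician goes back to the basement alone.  [the basement: sample A, sample N | the rooftop: sample G, sample J, sample Q]
5. Technician goes to the rooftop with sample A and sample N.  [the basement: — | the rooftop: sample A, sample G, sample J, sample N, sample Q]

5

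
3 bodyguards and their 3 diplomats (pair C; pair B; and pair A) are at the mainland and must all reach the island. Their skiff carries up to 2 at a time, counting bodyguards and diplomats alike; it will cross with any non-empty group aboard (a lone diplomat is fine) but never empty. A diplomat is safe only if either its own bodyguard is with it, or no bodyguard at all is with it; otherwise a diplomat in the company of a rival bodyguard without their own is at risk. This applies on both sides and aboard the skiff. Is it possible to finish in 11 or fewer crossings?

Yes — this plan uses 11 crossings (≤ 11):
1. bodyguard C and diplomat C cross → the island.
2. bodyguard C crosses ← the mainland.
3. diplomat A and diplomat B cross → the island.
4. diplomat C crosses ← the mainland.
5. bodyguard A and bodyguard B cross → the island.
6. bodyguard B and diplomat B cross ← the mainland.
7. bodyguard B and bodyguard C cross → the island.
8. diplomat A crosses ← the mainland.
9. diplomat B and diplomat C cross → the island.
10. bodyguard A crosses ← the mainland.
11. bodyguard A and diplomat A cross → the island.

Yes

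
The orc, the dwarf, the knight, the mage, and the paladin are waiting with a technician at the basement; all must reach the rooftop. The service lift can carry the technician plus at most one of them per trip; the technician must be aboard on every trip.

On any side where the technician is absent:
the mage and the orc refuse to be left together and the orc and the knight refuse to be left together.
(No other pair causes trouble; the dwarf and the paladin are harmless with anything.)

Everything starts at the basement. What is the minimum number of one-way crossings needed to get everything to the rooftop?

11

Counting alone: the technician can take at most 1 across per trip to the rooftop, so moving all 5 needs at least 5 loaded trips out, with a return between consecutive ones — at least 9 crossings.
The safety rule pushes this higher. Following every safe sequence of crossings, the most of the 5 that can be at the rooftop as the service lift arrives there on crossing 9 is 4 — never all 5.
So no plan with fewer than 11 crossings exists, and this one achieves 11:
1. Technician goes to the rooftop with the orc.  [the basement: the dwarf, the knight, the mage, the paladin | the rooftop: the orc]
2. Technician goes back to the basement alone.  [the basement: the dwarf, the knight, the mage, the paladin | the rooftop: the orc]
3. Technician goes to the rooftop with the dwarf.  [the basement: the knight, the mage, the paladin | the rooftop: the dwarf, the orc]
4. Technician goes back to the basement alone.  [the basement: the knight, the mage, the paladin | the rooftop: the dwarf, the orc]
5. Technician goes to the rooftop with the knight.  [the basement: the mage, the paladin | the rooftop: the dwarf, the knight, the orc]
6. Technician goes back to the basement with the orc.  [the basement: the mage, the orc, the paladin | the rooftop: the dwarf, the knight]
7. Technician goes to the rooftop with the mage.  [the basement: the orc, the paladin | the rooftop: the dwarf, the knight, the mage]
8. Technician goes back to the basement alone.  [the basement: the orc, the paladin | the rooftop: the dwarf, the knight, the mage]
9. Technician goes to the rooftop with the paladin.  [the basement: the orc | the rooftop: the dwarf, the knight, the mage, the paladin]
10. Technician goes back to the basement alone.  [the basement: the orc | the rooftop: the dwarf, the knight, the mage, the paladin]
11. Technician goes to the rooftop with the orc.  [the basement: — | the rooftop: the dwarf, the knight, the mage, the orc, the paladin]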